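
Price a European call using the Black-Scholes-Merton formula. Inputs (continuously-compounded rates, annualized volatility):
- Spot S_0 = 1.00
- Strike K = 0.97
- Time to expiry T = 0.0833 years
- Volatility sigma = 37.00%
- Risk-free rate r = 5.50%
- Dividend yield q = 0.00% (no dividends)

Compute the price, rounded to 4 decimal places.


Answer: Price = 0.0613

Derivation:
d1 = (ln(S/K) + (r - q + 0.5*sigma^2) * T) / (sigma * sqrt(T)) = 0.38152626
d2 = d1 - sigma * sqrt(T) = 0.27473782
exp(-rT) = 0.99542898; exp(-qT) = 1.00000000
C = S_0 * exp(-qT) * N(d1) - K * exp(-rT) * N(d2)
N(d1) = 0.64859361; N(d2) = 0.60824117
C = 1.0000 * 1.00000000 * 0.64859361 - 0.9700 * 0.99542898 * 0.60824117 = 0.0613


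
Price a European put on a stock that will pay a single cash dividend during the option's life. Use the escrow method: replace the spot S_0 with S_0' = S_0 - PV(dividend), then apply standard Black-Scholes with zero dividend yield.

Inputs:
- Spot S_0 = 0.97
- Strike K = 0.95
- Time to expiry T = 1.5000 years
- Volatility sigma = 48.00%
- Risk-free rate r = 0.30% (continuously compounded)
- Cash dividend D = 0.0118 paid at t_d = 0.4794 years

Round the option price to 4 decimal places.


PV(D) = D * exp(-r * t_d) = 0.0118 * 0.99856283 = 0.01178304
S_0' = S_0 - PV(D) = 0.9700 - 0.01178304 = 0.95821696
d1 = (ln(S_0'/K) + (r + sigma^2/2)*T) / (sigma*sqrt(T)) = 0.31624314
d2 = d1 - sigma*sqrt(T) = -0.27163440
exp(-rT) = 0.99551011
N(-d1) = 0.37590898; N(-d2) = 0.60704843
P = K * exp(-rT) * N(-d2) - S_0' * N(-d1) = 0.9500 * 0.99551011 * 0.60704843 - 0.95821696 * 0.37590898 = 0.2139

Answer: Price = 0.2139


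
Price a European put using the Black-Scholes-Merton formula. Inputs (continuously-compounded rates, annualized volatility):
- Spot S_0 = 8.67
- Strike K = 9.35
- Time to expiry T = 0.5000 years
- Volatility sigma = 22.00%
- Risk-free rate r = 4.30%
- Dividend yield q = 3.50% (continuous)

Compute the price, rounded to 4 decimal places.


Answer: Price = 0.9203

Derivation:
d1 = (ln(S/K) + (r - q + 0.5*sigma^2) * T) / (sigma * sqrt(T)) = -0.38188621
d2 = d1 - sigma * sqrt(T) = -0.53744970
exp(-rT) = 0.97872948; exp(-qT) = 0.98265224
P = K * exp(-rT) * N(-d2) - S_0 * exp(-qT) * N(-d1)
N(-d1) = 0.64872712; N(-d2) = 0.70452149
P = 9.3500 * 0.97872948 * 0.70452149 - 8.6700 * 0.98265224 * 0.64872712 = 0.9203


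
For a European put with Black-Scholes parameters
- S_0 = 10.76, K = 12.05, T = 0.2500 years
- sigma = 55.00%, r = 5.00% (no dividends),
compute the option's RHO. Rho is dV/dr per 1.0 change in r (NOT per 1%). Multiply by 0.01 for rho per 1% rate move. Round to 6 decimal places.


d1 = -0.2287876553; d2 = -0.5037876553
phi(d1) = 0.3886366518; exp(-qT) = 1.0000000000; exp(-rT) = 0.9875778005
N(-d2) = 0.6927946983
Rho = -K*T*exp(-rT)*N(-d2) = -12.0500 * 0.2500 * 0.9875778005 * 0.6927946983 = -2.061118

Answer: Rho = -2.061118


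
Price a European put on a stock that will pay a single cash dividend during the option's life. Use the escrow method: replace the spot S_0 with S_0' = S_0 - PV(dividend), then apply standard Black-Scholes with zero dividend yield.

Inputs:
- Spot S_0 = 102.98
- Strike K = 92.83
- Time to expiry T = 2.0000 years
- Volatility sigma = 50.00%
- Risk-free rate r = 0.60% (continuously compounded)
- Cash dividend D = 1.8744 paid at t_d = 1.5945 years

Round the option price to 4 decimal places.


PV(D) = D * exp(-r * t_d) = 1.8744 * 0.99047862 = 1.85655312
S_0' = S_0 - PV(D) = 102.9800 - 1.85655312 = 101.12344688
d1 = (ln(S_0'/K) + (r + sigma^2/2)*T) / (sigma*sqrt(T)) = 0.49154125
d2 = d1 - sigma*sqrt(T) = -0.21556553
exp(-rT) = 0.98807171
N(-d1) = 0.31152184; N(-d2) = 0.58533679
P = K * exp(-rT) * N(-d2) - S_0' * N(-d1) = 92.8300 * 0.98807171 * 0.58533679 - 101.12344688 * 0.31152184 = 22.1865

Answer: Price = 22.1865


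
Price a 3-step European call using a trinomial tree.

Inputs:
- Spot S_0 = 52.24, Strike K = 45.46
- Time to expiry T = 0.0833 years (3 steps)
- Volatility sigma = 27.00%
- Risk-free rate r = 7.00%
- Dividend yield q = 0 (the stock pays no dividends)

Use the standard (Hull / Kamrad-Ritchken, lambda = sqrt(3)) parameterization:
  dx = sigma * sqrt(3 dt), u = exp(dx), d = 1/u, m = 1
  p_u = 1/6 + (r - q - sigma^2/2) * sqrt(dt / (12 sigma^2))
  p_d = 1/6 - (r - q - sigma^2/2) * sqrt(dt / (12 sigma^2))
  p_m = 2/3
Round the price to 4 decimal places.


dt = T/N = 0.027767; dx = sigma*sqrt(3*dt) = 0.077927
u = exp(dx) = 1.081043; d = 1/u = 0.925032
p_u = 0.172644, p_m = 0.666667, p_d = 0.160689
Discount per step: exp(-r*dt) = 0.998058
Stock lattice S(k, j) with j the centered position index:
  k=0: S(0,+0) = 52.2400
  k=1: S(1,-1) = 48.3237; S(1,+0) = 52.2400; S(1,+1) = 56.4737
  k=2: S(2,-2) = 44.7010; S(2,-1) = 48.3237; S(2,+0) = 52.2400; S(2,+1) = 56.4737; S(2,+2) = 61.0505
  k=3: S(3,-3) = 41.3498; S(3,-2) = 44.7010; S(3,-1) = 48.3237; S(3,+0) = 52.2400; S(3,+1) = 56.4737; S(3,+2) = 61.0505; S(3,+3) = 65.9983
Terminal payoffs V(N, j) = max(S_T - K, 0):
  V(3,-3) = 0.000000; V(3,-2) = 0.000000; V(3,-1) = 2.863684; V(3,+0) = 6.780000; V(3,+1) = 11.013708; V(3,+2) = 15.590530; V(3,+3) = 20.538273
Backward induction: V(k, j) = exp(-r*dt) * [p_u * V(k+1, j+1) + p_m * V(k+1, j) + p_d * V(k+1, j-1)]
  V(2,-2) = exp(-r*dt) * [p_u*2.863684 + p_m*0.000000 + p_d*0.000000] = 0.493438
  V(2,-1) = exp(-r*dt) * [p_u*6.780000 + p_m*2.863684 + p_d*0.000000] = 3.073668
  V(2,+0) = exp(-r*dt) * [p_u*11.013708 + p_m*6.780000 + p_d*2.863684] = 6.868251
  V(2,+1) = exp(-r*dt) * [p_u*15.590530 + p_m*11.013708 + p_d*6.780000] = 11.101957
  V(2,+2) = exp(-r*dt) * [p_u*20.538273 + p_m*15.590530 + p_d*11.013708] = 15.678777
  V(1,-1) = exp(-r*dt) * [p_u*6.868251 + p_m*3.073668 + p_d*0.493438] = 3.307728
  V(1,+0) = exp(-r*dt) * [p_u*11.101957 + p_m*6.868251 + p_d*3.073668] = 6.975853
  V(1,+1) = exp(-r*dt) * [p_u*15.678777 + p_m*11.101957 + p_d*6.868251] = 11.190034
  V(0,+0) = exp(-r*dt) * [p_u*11.190034 + p_m*6.975853 + p_d*3.307728] = 7.100163

Answer: Price = V(0,0) = 7.1002


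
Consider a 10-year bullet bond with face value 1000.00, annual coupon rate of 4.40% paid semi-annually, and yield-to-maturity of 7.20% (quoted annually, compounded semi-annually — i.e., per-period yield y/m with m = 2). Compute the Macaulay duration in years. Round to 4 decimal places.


Coupon per period c = face * coupon_rate / m = 22.000000
Periods per year m = 2; per-period yield y/m = 0.036000
Number of cashflows N = 20
Cashflows (t years, CF_t, discount factor 1/(1+y/m)^(m*t), PV):
  t = 0.5000: CF_t = 22.000000, DF = 0.965251, PV = 21.235521
  t = 1.0000: CF_t = 22.000000, DF = 0.931709, PV = 20.497607
  t = 1.5000: CF_t = 22.000000, DF = 0.899333, PV = 19.785335
  t = 2.0000: CF_t = 22.000000, DF = 0.868082, PV = 19.097814
  t = 2.5000: CF_t = 22.000000, DF = 0.837917, PV = 18.434183
  t = 3.0000: CF_t = 22.000000, DF = 0.808801, PV = 17.793613
  t = 3.5000: CF_t = 22.000000, DF = 0.780696, PV = 17.175302
  t = 4.0000: CF_t = 22.000000, DF = 0.753567, PV = 16.578477
  t = 4.5000: CF_t = 22.000000, DF = 0.727381, PV = 16.002391
  t = 5.0000: CF_t = 22.000000, DF = 0.702106, PV = 15.446324
  t = 5.5000: CF_t = 22.000000, DF = 0.677708, PV = 14.909579
  t = 6.0000: CF_t = 22.000000, DF = 0.654158, PV = 14.391485
  t = 6.5000: CF_t = 22.000000, DF = 0.631427, PV = 13.891395
  t = 7.0000: CF_t = 22.000000, DF = 0.609486, PV = 13.408682
  t = 7.5000: CF_t = 22.000000, DF = 0.588307, PV = 12.942744
  t = 8.0000: CF_t = 22.000000, DF = 0.567863, PV = 12.492996
  t = 8.5000: CF_t = 22.000000, DF = 0.548131, PV = 12.058876
  t = 9.0000: CF_t = 22.000000, DF = 0.529084, PV = 11.639842
  t = 9.5000: CF_t = 22.000000, DF = 0.510699, PV = 11.235369
  t = 10.0000: CF_t = 1022.000000, DF = 0.492952, PV = 503.797244
Price P = sum_t PV_t = 802.814781
Macaulay numerator sum_t t * PV_t:
  t * PV_t at t = 0.5000: 10.617761
  t * PV_t at t = 1.0000: 20.497607
  t * PV_t at t = 1.5000: 29.678003
  t * PV_t at t = 2.0000: 38.195628
  t * PV_t at t = 2.5000: 46.085458
  t * PV_t at t = 3.0000: 53.380840
  t * PV_t at t = 3.5000: 60.113558
  t * PV_t at t = 4.0000: 66.313909
  t * PV_t at t = 4.5000: 72.010760
  t * PV_t at t = 5.0000: 77.231618
  t * PV_t at t = 5.5000: 82.002683
  t * PV_t at t = 6.0000: 86.348911
  t * PV_t at t = 6.5000: 90.294067
  t * PV_t at t = 7.0000: 93.860777
  t * PV_t at t = 7.5000: 97.070577
  t * PV_t at t = 8.0000: 99.943966
  t * PV_t at t = 8.5000: 102.500448
  t * PV_t at t = 9.0000: 104.758578
  t * PV_t at t = 9.5000: 106.736002
  t * PV_t at t = 10.0000: 5037.972443
Macaulay duration D = (sum_t t * PV_t) / P = 6375.613596 / 802.814781 = 7.941575

Answer: Macaulay duration = 7.9416 years


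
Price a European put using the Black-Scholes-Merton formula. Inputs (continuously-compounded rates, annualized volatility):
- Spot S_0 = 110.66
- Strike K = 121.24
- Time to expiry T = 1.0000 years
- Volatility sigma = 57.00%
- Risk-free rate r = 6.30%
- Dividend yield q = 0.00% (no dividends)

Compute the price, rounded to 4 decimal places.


d1 = (ln(S/K) + (r - q + 0.5*sigma^2) * T) / (sigma * sqrt(T)) = 0.23533401
d2 = d1 - sigma * sqrt(T) = -0.33466599
exp(-rT) = 0.93894347; exp(-qT) = 1.00000000
P = K * exp(-rT) * N(-d2) - S_0 * exp(-qT) * N(-d1)
N(-d1) = 0.40697475; N(-d2) = 0.63106147
P = 121.2400 * 0.93894347 * 0.63106147 - 110.6600 * 1.00000000 * 0.40697475 = 26.8026

Answer: Price = 26.8026


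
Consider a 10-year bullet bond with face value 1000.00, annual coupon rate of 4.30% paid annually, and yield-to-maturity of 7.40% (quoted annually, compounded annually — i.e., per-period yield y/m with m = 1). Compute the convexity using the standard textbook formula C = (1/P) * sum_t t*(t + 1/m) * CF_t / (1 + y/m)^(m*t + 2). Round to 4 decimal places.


Answer: Convexity = 71.5379

Derivation:
Coupon per period c = face * coupon_rate / m = 43.000000
Periods per year m = 1; per-period yield y/m = 0.074000
Number of cashflows N = 10
Cashflows (t years, CF_t, discount factor 1/(1+y/m)^(m*t), PV):
  t = 1.0000: CF_t = 43.000000, DF = 0.931099, PV = 40.037244
  t = 2.0000: CF_t = 43.000000, DF = 0.866945, PV = 37.278626
  t = 3.0000: CF_t = 43.000000, DF = 0.807211, PV = 34.710080
  t = 4.0000: CF_t = 43.000000, DF = 0.751593, PV = 32.318510
  t = 5.0000: CF_t = 43.000000, DF = 0.699808, PV = 30.091723
  t = 6.0000: CF_t = 43.000000, DF = 0.651590, PV = 28.018364
  t = 7.0000: CF_t = 43.000000, DF = 0.606694, PV = 26.087862
  t = 8.0000: CF_t = 43.000000, DF = 0.564892, PV = 24.290374
  t = 9.0000: CF_t = 43.000000, DF = 0.525971, PV = 22.616736
  t = 10.0000: CF_t = 1043.000000, DF = 0.489731, PV = 510.788952
Price P = sum_t PV_t = 786.238469
Convexity numerator sum_t t*(t + 1/m) * CF_t / (1+y/m)^(m*t + 2):
  t = 1.0000: term = 69.420159
  t = 2.0000: term = 193.911060
  t = 3.0000: term = 361.100670
  t = 4.0000: term = 560.367273
  t = 5.0000: term = 782.635856
  t = 6.0000: term = 1020.195715
  t = 7.0000: term = 1266.537200
  t = 8.0000: term = 1516.205747
  t = 9.0000: term = 1764.671493
  t = 10.0000: term = 48710.839814
Convexity = (1/P) * sum = 56245.884987 / 786.238469 = 71.537946


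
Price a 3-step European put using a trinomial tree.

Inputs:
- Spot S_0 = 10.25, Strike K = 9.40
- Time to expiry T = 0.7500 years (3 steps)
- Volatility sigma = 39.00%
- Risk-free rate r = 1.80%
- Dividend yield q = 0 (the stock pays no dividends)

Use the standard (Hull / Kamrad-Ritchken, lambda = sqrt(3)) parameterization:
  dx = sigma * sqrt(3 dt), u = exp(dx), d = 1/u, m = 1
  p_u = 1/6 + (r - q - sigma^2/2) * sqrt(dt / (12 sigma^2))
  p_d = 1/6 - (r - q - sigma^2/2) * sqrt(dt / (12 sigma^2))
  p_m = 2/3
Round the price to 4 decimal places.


dt = T/N = 0.250000; dx = sigma*sqrt(3*dt) = 0.337750
u = exp(dx) = 1.401790; d = 1/u = 0.713374
p_u = 0.145183, p_m = 0.666667, p_d = 0.188151
Discount per step: exp(-r*dt) = 0.995510
Stock lattice S(k, j) with j the centered position index:
  k=0: S(0,+0) = 10.2500
  k=1: S(1,-1) = 7.3121; S(1,+0) = 10.2500; S(1,+1) = 14.3683
  k=2: S(2,-2) = 5.2162; S(2,-1) = 7.3121; S(2,+0) = 10.2500; S(2,+1) = 14.3683; S(2,+2) = 20.1414
  k=3: S(3,-3) = 3.7211; S(3,-2) = 5.2162; S(3,-1) = 7.3121; S(3,+0) = 10.2500; S(3,+1) = 14.3683; S(3,+2) = 20.1414; S(3,+3) = 28.2340
Terminal payoffs V(N, j) = max(K - S_T, 0):
  V(3,-3) = 5.678868; V(3,-2) = 4.183754; V(3,-1) = 2.087920; V(3,+0) = 0.000000; V(3,+1) = 0.000000; V(3,+2) = 0.000000; V(3,+3) = 0.000000
Backward induction: V(k, j) = exp(-r*dt) * [p_u * V(k+1, j+1) + p_m * V(k+1, j) + p_d * V(k+1, j-1)]
  V(2,-2) = exp(-r*dt) * [p_u*2.087920 + p_m*4.183754 + p_d*5.678868] = 4.142101
  V(2,-1) = exp(-r*dt) * [p_u*0.000000 + p_m*2.087920 + p_d*4.183754] = 2.169339
  V(2,+0) = exp(-r*dt) * [p_u*0.000000 + p_m*0.000000 + p_d*2.087920] = 0.391080
  V(2,+1) = exp(-r*dt) * [p_u*0.000000 + p_m*0.000000 + p_d*0.000000] = 0.000000
  V(2,+2) = exp(-r*dt) * [p_u*0.000000 + p_m*0.000000 + p_d*0.000000] = 0.000000
  V(1,-1) = exp(-r*dt) * [p_u*0.391080 + p_m*2.169339 + p_d*4.142101] = 2.272096
  V(1,+0) = exp(-r*dt) * [p_u*0.000000 + p_m*0.391080 + p_d*2.169339] = 0.665880
  V(1,+1) = exp(-r*dt) * [p_u*0.000000 + p_m*0.000000 + p_d*0.391080] = 0.073252
  V(0,+0) = exp(-r*dt) * [p_u*0.073252 + p_m*0.665880 + p_d*2.272096] = 0.878091

Answer: Price = V(0,0) = 0.8781


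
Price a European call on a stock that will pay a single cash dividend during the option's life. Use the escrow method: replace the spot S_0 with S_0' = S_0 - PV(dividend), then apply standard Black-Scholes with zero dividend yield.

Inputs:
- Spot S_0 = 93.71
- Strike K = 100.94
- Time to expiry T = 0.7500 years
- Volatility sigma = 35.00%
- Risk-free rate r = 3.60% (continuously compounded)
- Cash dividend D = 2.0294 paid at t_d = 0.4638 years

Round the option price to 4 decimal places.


Answer: Price = 8.4648

Derivation:
PV(D) = D * exp(-r * t_d) = 2.0294 * 0.98344182 = 1.99579683
S_0' = S_0 - PV(D) = 93.7100 - 1.99579683 = 91.71420317
d1 = (ln(S_0'/K) + (r + sigma^2/2)*T) / (sigma*sqrt(T)) = -0.07558843
d2 = d1 - sigma*sqrt(T) = -0.37869732
exp(-rT) = 0.97336124
N(d1) = 0.46987327; N(d2) = 0.35245632
C = S_0' * N(d1) - K * exp(-rT) * N(d2) = 91.71420317 * 0.46987327 - 100.9400 * 0.97336124 * 0.35245632 = 8.4648


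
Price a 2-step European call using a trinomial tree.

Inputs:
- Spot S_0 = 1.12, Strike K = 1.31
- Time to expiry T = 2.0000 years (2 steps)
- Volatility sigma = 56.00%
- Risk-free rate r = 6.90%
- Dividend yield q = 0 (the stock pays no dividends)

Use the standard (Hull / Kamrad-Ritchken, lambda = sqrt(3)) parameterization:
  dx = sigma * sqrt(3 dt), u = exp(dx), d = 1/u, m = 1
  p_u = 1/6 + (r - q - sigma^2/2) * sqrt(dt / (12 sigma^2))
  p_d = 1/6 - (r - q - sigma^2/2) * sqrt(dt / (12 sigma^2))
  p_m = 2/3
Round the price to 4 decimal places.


Answer: Price = V(0,0) = 0.3151

Derivation:
dt = T/N = 1.000000; dx = sigma*sqrt(3*dt) = 0.969948
u = exp(dx) = 2.637808; d = 1/u = 0.379103
p_u = 0.121407, p_m = 0.666667, p_d = 0.211927
Discount per step: exp(-r*dt) = 0.933327
Stock lattice S(k, j) with j the centered position index:
  k=0: S(0,+0) = 1.1200
  k=1: S(1,-1) = 0.4246; S(1,+0) = 1.1200; S(1,+1) = 2.9543
  k=2: S(2,-2) = 0.1610; S(2,-1) = 0.4246; S(2,+0) = 1.1200; S(2,+1) = 2.9543; S(2,+2) = 7.7930
Terminal payoffs V(N, j) = max(S_T - K, 0):
  V(2,-2) = 0.000000; V(2,-1) = 0.000000; V(2,+0) = 0.000000; V(2,+1) = 1.644346; V(2,+2) = 6.482998
Backward induction: V(k, j) = exp(-r*dt) * [p_u * V(k+1, j+1) + p_m * V(k+1, j) + p_d * V(k+1, j-1)]
  V(1,-1) = exp(-r*dt) * [p_u*0.000000 + p_m*0.000000 + p_d*0.000000] = 0.000000
  V(1,+0) = exp(-r*dt) * [p_u*1.644346 + p_m*0.000000 + p_d*0.000000] = 0.186324
  V(1,+1) = exp(-r*dt) * [p_u*6.482998 + p_m*1.644346 + p_d*0.000000] = 1.757742
  V(0,+0) = exp(-r*dt) * [p_u*1.757742 + p_m*0.186324 + p_d*0.000000] = 0.315107


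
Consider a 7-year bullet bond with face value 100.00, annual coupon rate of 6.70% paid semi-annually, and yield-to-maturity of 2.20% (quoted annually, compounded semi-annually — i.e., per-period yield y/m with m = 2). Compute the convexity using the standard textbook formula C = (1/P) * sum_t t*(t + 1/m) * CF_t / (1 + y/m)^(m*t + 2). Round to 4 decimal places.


Coupon per period c = face * coupon_rate / m = 3.350000
Periods per year m = 2; per-period yield y/m = 0.011000
Number of cashflows N = 14
Cashflows (t years, CF_t, discount factor 1/(1+y/m)^(m*t), PV):
  t = 0.5000: CF_t = 3.350000, DF = 0.989120, PV = 3.313551
  t = 1.0000: CF_t = 3.350000, DF = 0.978358, PV = 3.277498
  t = 1.5000: CF_t = 3.350000, DF = 0.967713, PV = 3.241838
  t = 2.0000: CF_t = 3.350000, DF = 0.957184, PV = 3.206566
  t = 2.5000: CF_t = 3.350000, DF = 0.946769, PV = 3.171678
  t = 3.0000: CF_t = 3.350000, DF = 0.936468, PV = 3.137169
  t = 3.5000: CF_t = 3.350000, DF = 0.926279, PV = 3.103035
  t = 4.0000: CF_t = 3.350000, DF = 0.916201, PV = 3.069273
  t = 4.5000: CF_t = 3.350000, DF = 0.906232, PV = 3.035879
  t = 5.0000: CF_t = 3.350000, DF = 0.896372, PV = 3.002847
  t = 5.5000: CF_t = 3.350000, DF = 0.886620, PV = 2.970175
  t = 6.0000: CF_t = 3.350000, DF = 0.876973, PV = 2.937859
  t = 6.5000: CF_t = 3.350000, DF = 0.867431, PV = 2.905894
  t = 7.0000: CF_t = 103.350000, DF = 0.857993, PV = 88.673592
Price P = sum_t PV_t = 129.046855
Convexity numerator sum_t t*(t + 1/m) * CF_t / (1+y/m)^(m*t + 2):
  t = 0.5000: term = 1.620919
  t = 1.0000: term = 4.809849
  t = 1.5000: term = 9.515033
  t = 2.0000: term = 15.685844
  t = 2.5000: term = 23.272765
  t = 3.0000: term = 32.227370
  t = 3.5000: term = 42.502301
  t = 4.0000: term = 54.051252
  t = 4.5000: term = 66.828946
  t = 5.0000: term = 80.791121
  t = 5.5000: term = 95.894506
  t = 6.0000: term = 112.096805
  t = 6.5000: term = 129.356683
  t = 7.0000: term = 4554.611044
Convexity = (1/P) * sum = 5223.264437 / 129.046855 = 40.475720

Answer: Convexity = 40.4757


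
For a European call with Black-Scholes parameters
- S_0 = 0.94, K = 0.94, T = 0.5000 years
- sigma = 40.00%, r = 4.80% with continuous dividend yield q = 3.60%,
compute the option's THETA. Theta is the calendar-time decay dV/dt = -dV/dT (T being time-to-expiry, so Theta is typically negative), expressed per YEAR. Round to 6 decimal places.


Answer: Theta = -0.103959

Derivation:
d1 = 0.1626345597; d2 = -0.1202081528
phi(d1) = 0.3937010031; exp(-qT) = 0.9821610324; exp(-rT) = 0.9762857098
Theta = -S*exp(-qT)*phi(d1)*sigma/(2*sqrt(T)) - r*K*exp(-rT)*N(d2) + q*S*exp(-qT)*N(d1)
N(d1) = 0.5645969127; N(d2) = 0.4521591298; sqrt(T) = 0.7071067812
Term 1 = -0.9400 * 0.9821610324 * 0.3937010031 * 0.4000 / (2 * 0.7071067812) = -0.1028068536
Term 2 = -0.0480 * 0.9400 * 0.9762857098 * 0.4521591298 = -0.0199176147
Term 3 = 0.0360 * 0.9400 * 0.9821610324 * 0.5645969127 = 0.0187651289
Theta = -0.1028068536 + (-0.0199176147) + (0.0187651289) = -0.103959


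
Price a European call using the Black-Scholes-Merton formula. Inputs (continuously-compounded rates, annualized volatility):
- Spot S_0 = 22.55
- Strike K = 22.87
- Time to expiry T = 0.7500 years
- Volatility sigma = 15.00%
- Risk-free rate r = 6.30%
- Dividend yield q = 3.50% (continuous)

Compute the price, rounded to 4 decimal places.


Answer: Price = 1.2109

Derivation:
d1 = (ln(S/K) + (r - q + 0.5*sigma^2) * T) / (sigma * sqrt(T)) = 0.11813786
d2 = d1 - sigma * sqrt(T) = -0.01176595
exp(-rT) = 0.95384891; exp(-qT) = 0.97409154
C = S_0 * exp(-qT) * N(d1) - K * exp(-rT) * N(d2)
N(d1) = 0.54702079; N(d2) = 0.49530617
C = 22.5500 * 0.97409154 * 0.54702079 - 22.8700 * 0.95384891 * 0.49530617 = 1.2109


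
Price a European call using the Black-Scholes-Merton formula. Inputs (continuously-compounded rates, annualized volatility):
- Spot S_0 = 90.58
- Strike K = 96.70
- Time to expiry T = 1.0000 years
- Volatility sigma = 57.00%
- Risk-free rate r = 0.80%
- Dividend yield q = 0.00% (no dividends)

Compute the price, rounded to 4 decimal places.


d1 = (ln(S/K) + (r - q + 0.5*sigma^2) * T) / (sigma * sqrt(T)) = 0.18433340
d2 = d1 - sigma * sqrt(T) = -0.38566660
exp(-rT) = 0.99203191; exp(-qT) = 1.00000000
C = S_0 * exp(-qT) * N(d1) - K * exp(-rT) * N(d2)
N(d1) = 0.57312404; N(d2) = 0.34987180
C = 90.5800 * 1.00000000 * 0.57312404 - 96.7000 * 0.99203191 * 0.34987180 = 18.3506

Answer: Price = 18.3506


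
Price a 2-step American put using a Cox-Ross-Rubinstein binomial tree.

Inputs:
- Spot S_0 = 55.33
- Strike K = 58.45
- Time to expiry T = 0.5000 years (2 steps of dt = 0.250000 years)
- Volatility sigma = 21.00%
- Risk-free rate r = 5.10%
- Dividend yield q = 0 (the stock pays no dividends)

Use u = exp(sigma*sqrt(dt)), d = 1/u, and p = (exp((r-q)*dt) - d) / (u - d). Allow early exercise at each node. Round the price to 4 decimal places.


Answer: Price = V(0,0) = 4.7231

Derivation:
dt = T/N = 0.250000
u = exp(sigma*sqrt(dt)) = 1.110711; d = 1/u = 0.900325
p = (exp((r-q)*dt) - d) / (u - d) = 0.534765
Discount per step: exp(-r*dt) = 0.987331
Stock lattice S(k, i) with i counting down-moves:
  k=0: S(0,0) = 55.3300
  k=1: S(1,0) = 61.4556; S(1,1) = 49.8150
  k=2: S(2,0) = 68.2594; S(2,1) = 55.3300; S(2,2) = 44.8496
Terminal payoffs V(N, i) = max(K - S_T, 0):
  V(2,0) = 0.000000; V(2,1) = 3.120000; V(2,2) = 13.600374
Backward induction: V(k, i) = exp(-r*dt) * [p * V(k+1, i) + (1-p) * V(k+1, i+1)]; then take max(V_cont, immediate exercise) for American.
  V(1,0) = exp(-r*dt) * [p*0.000000 + (1-p)*3.120000] = 1.433144; exercise = 0.000000; V(1,0) = max -> 1.433144
  V(1,1) = exp(-r*dt) * [p*3.120000 + (1-p)*13.600374] = 7.894537; exercise = 8.635044; V(1,1) = max -> 8.635044
  V(0,0) = exp(-r*dt) * [p*1.433144 + (1-p)*8.635044] = 4.723115; exercise = 3.120000; V(0,0) = max -> 4.723115


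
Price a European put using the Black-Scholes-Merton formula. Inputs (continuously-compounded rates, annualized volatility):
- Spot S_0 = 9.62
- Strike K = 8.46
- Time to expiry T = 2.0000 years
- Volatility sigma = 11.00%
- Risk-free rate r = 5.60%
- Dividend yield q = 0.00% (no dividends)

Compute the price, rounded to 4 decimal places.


d1 = (ln(S/K) + (r - q + 0.5*sigma^2) * T) / (sigma * sqrt(T)) = 1.62374274
d2 = d1 - sigma * sqrt(T) = 1.46817925
exp(-rT) = 0.89404426; exp(-qT) = 1.00000000
P = K * exp(-rT) * N(-d2) - S_0 * exp(-qT) * N(-d1)
N(-d1) = 0.05221536; N(-d2) = 0.07102777
P = 8.4600 * 0.89404426 * 0.07102777 - 9.6200 * 1.00000000 * 0.05221536 = 0.0349

Answer: Price = 0.0349


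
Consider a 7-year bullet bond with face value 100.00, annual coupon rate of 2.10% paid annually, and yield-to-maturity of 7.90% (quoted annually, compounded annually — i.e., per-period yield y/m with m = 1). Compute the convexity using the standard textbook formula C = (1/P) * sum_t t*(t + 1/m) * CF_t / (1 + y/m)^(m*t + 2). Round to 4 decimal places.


Answer: Convexity = 43.4100

Derivation:
Coupon per period c = face * coupon_rate / m = 2.100000
Periods per year m = 1; per-period yield y/m = 0.079000
Number of cashflows N = 7
Cashflows (t years, CF_t, discount factor 1/(1+y/m)^(m*t), PV):
  t = 1.0000: CF_t = 2.100000, DF = 0.926784, PV = 1.946247
  t = 2.0000: CF_t = 2.100000, DF = 0.858929, PV = 1.803750
  t = 3.0000: CF_t = 2.100000, DF = 0.796041, PV = 1.671687
  t = 4.0000: CF_t = 2.100000, DF = 0.737758, PV = 1.549293
  t = 5.0000: CF_t = 2.100000, DF = 0.683743, PV = 1.435860
  t = 6.0000: CF_t = 2.100000, DF = 0.633682, PV = 1.330732
  t = 7.0000: CF_t = 102.100000, DF = 0.587286, PV = 59.961934
Price P = sum_t PV_t = 69.699502
Convexity numerator sum_t t*(t + 1/m) * CF_t / (1+y/m)^(m*t + 2):
  t = 1.0000: term = 3.343374
  t = 2.0000: term = 9.295757
  t = 3.0000: term = 17.230319
  t = 4.0000: term = 26.614642
  t = 5.0000: term = 36.999038
  t = 6.0000: term = 48.006167
  t = 7.0000: term = 2884.169414
Convexity = (1/P) * sum = 3025.658711 / 69.699502 = 43.410048


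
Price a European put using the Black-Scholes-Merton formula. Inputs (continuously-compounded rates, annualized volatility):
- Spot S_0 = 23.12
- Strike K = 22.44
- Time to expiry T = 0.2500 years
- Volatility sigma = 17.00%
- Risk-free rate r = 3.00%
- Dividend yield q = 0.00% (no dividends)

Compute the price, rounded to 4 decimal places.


Answer: Price = 0.4186

Derivation:
d1 = (ln(S/K) + (r - q + 0.5*sigma^2) * T) / (sigma * sqrt(T)) = 0.48194663
d2 = d1 - sigma * sqrt(T) = 0.39694663
exp(-rT) = 0.99252805; exp(-qT) = 1.00000000
P = K * exp(-rT) * N(-d2) - S_0 * exp(-qT) * N(-d1)
N(-d1) = 0.31492193; N(-d2) = 0.34570341
P = 22.4400 * 0.99252805 * 0.34570341 - 23.1200 * 1.00000000 * 0.31492193 = 0.4186


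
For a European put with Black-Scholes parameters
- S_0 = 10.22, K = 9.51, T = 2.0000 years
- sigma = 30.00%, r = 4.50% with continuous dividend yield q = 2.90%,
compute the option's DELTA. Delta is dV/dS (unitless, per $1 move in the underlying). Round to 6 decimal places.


Answer: Delta = -0.305496

Derivation:
d1 = 0.4572687685; d2 = 0.0330046998
phi(d1) = 0.3593401319; exp(-qT) = 0.9436499474; exp(-rT) = 0.9139311853
N(-d1) = 0.3237389375
Delta = -exp(-qT) * N(-d1) = -0.9436499474 * 0.3237389375 = -0.305496


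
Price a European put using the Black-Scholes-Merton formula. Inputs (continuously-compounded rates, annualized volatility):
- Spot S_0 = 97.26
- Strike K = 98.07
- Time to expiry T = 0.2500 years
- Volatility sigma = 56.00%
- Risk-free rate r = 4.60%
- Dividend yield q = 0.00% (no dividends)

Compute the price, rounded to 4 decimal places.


d1 = (ln(S/K) + (r - q + 0.5*sigma^2) * T) / (sigma * sqrt(T)) = 0.15145106
d2 = d1 - sigma * sqrt(T) = -0.12854894
exp(-rT) = 0.98856587; exp(-qT) = 1.00000000
P = K * exp(-rT) * N(-d2) - S_0 * exp(-qT) * N(-d1)
N(-d1) = 0.43980996; N(-d2) = 0.55114272
P = 98.0700 * 0.98856587 * 0.55114272 - 97.2600 * 1.00000000 * 0.43980996 = 10.6566

Answer: Price = 10.6566


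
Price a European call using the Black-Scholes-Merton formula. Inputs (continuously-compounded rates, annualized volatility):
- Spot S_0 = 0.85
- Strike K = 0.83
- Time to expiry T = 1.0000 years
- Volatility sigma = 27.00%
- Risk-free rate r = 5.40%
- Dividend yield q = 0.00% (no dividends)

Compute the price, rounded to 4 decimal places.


d1 = (ln(S/K) + (r - q + 0.5*sigma^2) * T) / (sigma * sqrt(T)) = 0.42318759
d2 = d1 - sigma * sqrt(T) = 0.15318759
exp(-rT) = 0.94743211; exp(-qT) = 1.00000000
C = S_0 * exp(-qT) * N(d1) - K * exp(-rT) * N(d2)
N(d1) = 0.66392080; N(d2) = 0.56087483
C = 0.8500 * 1.00000000 * 0.66392080 - 0.8300 * 0.94743211 * 0.56087483 = 0.1233

Answer: Price = 0.1233


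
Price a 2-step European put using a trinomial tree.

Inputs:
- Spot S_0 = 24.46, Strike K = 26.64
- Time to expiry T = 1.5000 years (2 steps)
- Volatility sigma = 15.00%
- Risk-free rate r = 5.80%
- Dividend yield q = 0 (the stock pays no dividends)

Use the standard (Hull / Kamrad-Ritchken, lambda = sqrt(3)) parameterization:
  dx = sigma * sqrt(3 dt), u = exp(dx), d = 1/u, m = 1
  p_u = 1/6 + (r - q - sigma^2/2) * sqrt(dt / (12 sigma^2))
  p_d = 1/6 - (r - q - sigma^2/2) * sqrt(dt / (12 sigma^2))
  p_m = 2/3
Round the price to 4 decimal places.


Answer: Price = V(0,0) = 1.8257

Derivation:
dt = T/N = 0.750000; dx = sigma*sqrt(3*dt) = 0.225000
u = exp(dx) = 1.252323; d = 1/u = 0.798516
p_u = 0.244583, p_m = 0.666667, p_d = 0.088750
Discount per step: exp(-r*dt) = 0.957433
Stock lattice S(k, j) with j the centered position index:
  k=0: S(0,+0) = 24.4600
  k=1: S(1,-1) = 19.5317; S(1,+0) = 24.4600; S(1,+1) = 30.6318
  k=2: S(2,-2) = 15.5964; S(2,-1) = 19.5317; S(2,+0) = 24.4600; S(2,+1) = 30.6318; S(2,+2) = 38.3609
Terminal payoffs V(N, j) = max(K - S_T, 0):
  V(2,-2) = 11.043615; V(2,-1) = 7.108293; V(2,+0) = 2.180000; V(2,+1) = 0.000000; V(2,+2) = 0.000000
Backward induction: V(k, j) = exp(-r*dt) * [p_u * V(k+1, j+1) + p_m * V(k+1, j) + p_d * V(k+1, j-1)]
  V(1,-1) = exp(-r*dt) * [p_u*2.180000 + p_m*7.108293 + p_d*11.043615] = 5.986036
  V(1,+0) = exp(-r*dt) * [p_u*0.000000 + p_m*2.180000 + p_d*7.108293] = 1.995476
  V(1,+1) = exp(-r*dt) * [p_u*0.000000 + p_m*0.000000 + p_d*2.180000] = 0.185239
  V(0,+0) = exp(-r*dt) * [p_u*0.185239 + p_m*1.995476 + p_d*5.986036] = 1.825713


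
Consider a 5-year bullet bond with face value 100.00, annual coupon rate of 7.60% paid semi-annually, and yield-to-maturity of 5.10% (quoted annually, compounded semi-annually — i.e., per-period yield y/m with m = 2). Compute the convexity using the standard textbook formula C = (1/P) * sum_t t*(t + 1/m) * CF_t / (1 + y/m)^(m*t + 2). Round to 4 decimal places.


Coupon per period c = face * coupon_rate / m = 3.800000
Periods per year m = 2; per-period yield y/m = 0.025500
Number of cashflows N = 10
Cashflows (t years, CF_t, discount factor 1/(1+y/m)^(m*t), PV):
  t = 0.5000: CF_t = 3.800000, DF = 0.975134, PV = 3.705510
  t = 1.0000: CF_t = 3.800000, DF = 0.950886, PV = 3.613369
  t = 1.5000: CF_t = 3.800000, DF = 0.927242, PV = 3.523519
  t = 2.0000: CF_t = 3.800000, DF = 0.904185, PV = 3.435903
  t = 2.5000: CF_t = 3.800000, DF = 0.881702, PV = 3.350466
  t = 3.0000: CF_t = 3.800000, DF = 0.859777, PV = 3.267154
  t = 3.5000: CF_t = 3.800000, DF = 0.838398, PV = 3.185913
  t = 4.0000: CF_t = 3.800000, DF = 0.817551, PV = 3.106693
  t = 4.5000: CF_t = 3.800000, DF = 0.797222, PV = 3.029442
  t = 5.0000: CF_t = 103.800000, DF = 0.777398, PV = 80.693900
Price P = sum_t PV_t = 110.911869
Convexity numerator sum_t t*(t + 1/m) * CF_t / (1+y/m)^(m*t + 2):
  t = 0.5000: term = 1.761759
  t = 1.0000: term = 5.153855
  t = 1.5000: term = 10.051399
  t = 2.0000: term = 16.335770
  t = 2.5000: term = 23.894349
  t = 3.0000: term = 32.620272
  t = 3.5000: term = 42.412185
  t = 4.0000: term = 53.174015
  t = 4.5000: term = 64.814743
  t = 5.0000: term = 2110.095304
Convexity = (1/P) * sum = 2360.313652 / 110.911869 = 21.280984

Answer: Convexity = 21.2810


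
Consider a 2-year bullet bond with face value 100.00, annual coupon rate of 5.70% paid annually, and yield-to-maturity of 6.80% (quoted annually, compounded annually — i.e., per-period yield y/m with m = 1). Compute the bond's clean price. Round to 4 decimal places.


Coupon per period c = face * coupon_rate / m = 5.700000
Periods per year m = 1; per-period yield y/m = 0.068000
Number of cashflows N = 2
Cashflows (t years, CF_t, discount factor 1/(1+y/m)^(m*t), PV):
  t = 1.0000: CF_t = 5.700000, DF = 0.936330, PV = 5.337079
  t = 2.0000: CF_t = 105.700000, DF = 0.876713, PV = 92.668574
Price P = sum_t PV_t = 98.005653

Answer: Price = 98.0057


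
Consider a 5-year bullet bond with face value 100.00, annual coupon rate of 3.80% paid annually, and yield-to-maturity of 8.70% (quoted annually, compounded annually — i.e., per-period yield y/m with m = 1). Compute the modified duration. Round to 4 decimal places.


Coupon per period c = face * coupon_rate / m = 3.800000
Periods per year m = 1; per-period yield y/m = 0.087000
Number of cashflows N = 5
Cashflows (t years, CF_t, discount factor 1/(1+y/m)^(m*t), PV):
  t = 1.0000: CF_t = 3.800000, DF = 0.919963, PV = 3.495860
  t = 2.0000: CF_t = 3.800000, DF = 0.846332, PV = 3.216063
  t = 3.0000: CF_t = 3.800000, DF = 0.778595, PV = 2.958659
  t = 4.0000: CF_t = 3.800000, DF = 0.716278, PV = 2.721858
  t = 5.0000: CF_t = 103.800000, DF = 0.658950, PV = 68.398981
Price P = sum_t PV_t = 80.791421
First compute Macaulay numerator sum_t t * PV_t:
  t * PV_t at t = 1.0000: 3.495860
  t * PV_t at t = 2.0000: 6.432125
  t * PV_t at t = 3.0000: 8.875978
  t * PV_t at t = 4.0000: 10.887431
  t * PV_t at t = 5.0000: 341.994906
Macaulay duration D = 371.686301 / 80.791421 = 4.600566
Modified duration = D / (1 + y/m) = 4.600566 / (1 + 0.087000) = 4.232352

Answer: Modified duration = 4.2324


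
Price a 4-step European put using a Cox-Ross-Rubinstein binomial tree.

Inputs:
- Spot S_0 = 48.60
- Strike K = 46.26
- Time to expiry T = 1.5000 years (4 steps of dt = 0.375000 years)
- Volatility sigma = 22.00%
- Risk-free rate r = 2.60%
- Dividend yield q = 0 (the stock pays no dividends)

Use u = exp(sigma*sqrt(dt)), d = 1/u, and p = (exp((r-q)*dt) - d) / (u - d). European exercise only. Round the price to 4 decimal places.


dt = T/N = 0.375000
u = exp(sigma*sqrt(dt)) = 1.144219; d = 1/u = 0.873959
p = (exp((r-q)*dt) - d) / (u - d) = 0.502623
Discount per step: exp(-r*dt) = 0.990297
Stock lattice S(k, i) with i counting down-moves:
  k=0: S(0,0) = 48.6000
  k=1: S(1,0) = 55.6090; S(1,1) = 42.4744
  k=2: S(2,0) = 63.6289; S(2,1) = 48.6000; S(2,2) = 37.1209
  k=3: S(3,0) = 72.8053; S(3,1) = 55.6090; S(3,2) = 42.4744; S(3,3) = 32.4421
  k=4: S(4,0) = 83.3052; S(4,1) = 63.6289; S(4,2) = 48.6000; S(4,3) = 37.1209; S(4,4) = 28.3531
Terminal payoffs V(N, i) = max(K - S_T, 0):
  V(4,0) = 0.000000; V(4,1) = 0.000000; V(4,2) = 0.000000; V(4,3) = 9.139118; V(4,4) = 17.906917
Backward induction: V(k, i) = exp(-r*dt) * [p * V(k+1, i) + (1-p) * V(k+1, i+1)].
  V(3,0) = exp(-r*dt) * [p*0.000000 + (1-p)*0.000000] = 0.000000
  V(3,1) = exp(-r*dt) * [p*0.000000 + (1-p)*0.000000] = 0.000000
  V(3,2) = exp(-r*dt) * [p*0.000000 + (1-p)*9.139118] = 4.501481
  V(3,3) = exp(-r*dt) * [p*9.139118 + (1-p)*17.906917] = 13.369032
  V(2,0) = exp(-r*dt) * [p*0.000000 + (1-p)*0.000000] = 0.000000
  V(2,1) = exp(-r*dt) * [p*0.000000 + (1-p)*4.501481] = 2.217209
  V(2,2) = exp(-r*dt) * [p*4.501481 + (1-p)*13.369032] = 8.825525
  V(1,0) = exp(-r*dt) * [p*0.000000 + (1-p)*2.217209] = 1.092088
  V(1,1) = exp(-r*dt) * [p*2.217209 + (1-p)*8.825525] = 5.450628
  V(0,0) = exp(-r*dt) * [p*1.092088 + (1-p)*5.450628] = 3.228295

Answer: Price = V(0,0) = 3.2283


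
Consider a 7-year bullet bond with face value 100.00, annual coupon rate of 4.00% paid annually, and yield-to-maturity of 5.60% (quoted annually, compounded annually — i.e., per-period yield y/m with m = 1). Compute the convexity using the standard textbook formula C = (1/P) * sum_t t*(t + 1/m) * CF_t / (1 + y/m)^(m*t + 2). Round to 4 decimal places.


Coupon per period c = face * coupon_rate / m = 4.000000
Periods per year m = 1; per-period yield y/m = 0.056000
Number of cashflows N = 7
Cashflows (t years, CF_t, discount factor 1/(1+y/m)^(m*t), PV):
  t = 1.0000: CF_t = 4.000000, DF = 0.946970, PV = 3.787879
  t = 2.0000: CF_t = 4.000000, DF = 0.896752, PV = 3.587006
  t = 3.0000: CF_t = 4.000000, DF = 0.849197, PV = 3.396786
  t = 4.0000: CF_t = 4.000000, DF = 0.804163, PV = 3.216654
  t = 5.0000: CF_t = 4.000000, DF = 0.761518, PV = 3.046074
  t = 6.0000: CF_t = 4.000000, DF = 0.721135, PV = 2.884539
  t = 7.0000: CF_t = 104.000000, DF = 0.682893, PV = 71.020858
Price P = sum_t PV_t = 90.939796
Convexity numerator sum_t t*(t + 1/m) * CF_t / (1+y/m)^(m*t + 2):
  t = 1.0000: term = 6.793573
  t = 2.0000: term = 19.299923
  t = 3.0000: term = 36.552884
  t = 4.0000: term = 57.690789
  t = 5.0000: term = 81.947143
  t = 6.0000: term = 108.642046
  t = 7.0000: term = 3566.531815
Convexity = (1/P) * sum = 3877.458173 / 90.939796 = 42.637639

Answer: Convexity = 42.6376


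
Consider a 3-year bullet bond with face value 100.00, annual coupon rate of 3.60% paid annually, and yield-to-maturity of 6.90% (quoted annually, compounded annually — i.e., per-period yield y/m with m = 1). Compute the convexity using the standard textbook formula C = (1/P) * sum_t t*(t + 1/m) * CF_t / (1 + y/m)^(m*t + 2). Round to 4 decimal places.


Coupon per period c = face * coupon_rate / m = 3.600000
Periods per year m = 1; per-period yield y/m = 0.069000
Number of cashflows N = 3
Cashflows (t years, CF_t, discount factor 1/(1+y/m)^(m*t), PV):
  t = 1.0000: CF_t = 3.600000, DF = 0.935454, PV = 3.367633
  t = 2.0000: CF_t = 3.600000, DF = 0.875074, PV = 3.150265
  t = 3.0000: CF_t = 103.600000, DF = 0.818591, PV = 84.806012
Price P = sum_t PV_t = 91.323910
Convexity numerator sum_t t*(t + 1/m) * CF_t / (1+y/m)^(m*t + 2):
  t = 1.0000: term = 5.893854
  t = 2.0000: term = 16.540283
  t = 3.0000: term = 890.538040
Convexity = (1/P) * sum = 912.972177 / 91.323910 = 9.997077

Answer: Convexity = 9.9971


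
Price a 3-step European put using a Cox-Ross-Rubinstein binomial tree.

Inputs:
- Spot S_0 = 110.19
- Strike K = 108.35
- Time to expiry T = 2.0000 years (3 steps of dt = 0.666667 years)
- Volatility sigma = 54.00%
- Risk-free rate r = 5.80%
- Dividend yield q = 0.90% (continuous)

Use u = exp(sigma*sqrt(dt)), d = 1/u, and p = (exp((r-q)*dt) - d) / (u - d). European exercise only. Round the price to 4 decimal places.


Answer: Price = V(0,0) = 27.1746

Derivation:
dt = T/N = 0.666667
u = exp(sigma*sqrt(dt)) = 1.554118; d = 1/u = 0.643452
p = (exp((r-q)*dt) - d) / (u - d) = 0.427988
Discount per step: exp(-r*dt) = 0.962071
Stock lattice S(k, i) with i counting down-moves:
  k=0: S(0,0) = 110.1900
  k=1: S(1,0) = 171.2483; S(1,1) = 70.9020
  k=2: S(2,0) = 266.1400; S(2,1) = 110.1900; S(2,2) = 45.6220
  k=3: S(3,0) = 413.6129; S(3,1) = 171.2483; S(3,2) = 70.9020; S(3,3) = 29.3556
Terminal payoffs V(N, i) = max(K - S_T, 0):
  V(3,0) = 0.000000; V(3,1) = 0.000000; V(3,2) = 37.448046; V(3,3) = 78.994448
Backward induction: V(k, i) = exp(-r*dt) * [p * V(k+1, i) + (1-p) * V(k+1, i+1)].
  V(2,0) = exp(-r*dt) * [p*0.000000 + (1-p)*0.000000] = 0.000000
  V(2,1) = exp(-r*dt) * [p*0.000000 + (1-p)*37.448046] = 20.608268
  V(2,2) = exp(-r*dt) * [p*37.448046 + (1-p)*78.994448] = 58.891353
  V(1,0) = exp(-r*dt) * [p*0.000000 + (1-p)*20.608268] = 11.341065
  V(1,1) = exp(-r*dt) * [p*20.608268 + (1-p)*58.891353] = 40.894428
  V(0,0) = exp(-r*dt) * [p*11.341065 + (1-p)*40.894428] = 27.174610


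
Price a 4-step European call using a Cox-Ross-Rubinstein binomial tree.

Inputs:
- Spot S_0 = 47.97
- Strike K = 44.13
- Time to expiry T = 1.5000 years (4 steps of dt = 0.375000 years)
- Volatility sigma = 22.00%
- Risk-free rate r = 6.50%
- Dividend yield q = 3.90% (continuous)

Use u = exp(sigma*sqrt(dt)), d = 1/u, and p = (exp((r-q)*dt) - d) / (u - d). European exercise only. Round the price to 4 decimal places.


dt = T/N = 0.375000
u = exp(sigma*sqrt(dt)) = 1.144219; d = 1/u = 0.873959
p = (exp((r-q)*dt) - d) / (u - d) = 0.502623
Discount per step: exp(-r*dt) = 0.975920
Stock lattice S(k, i) with i counting down-moves:
  k=0: S(0,0) = 47.9700
  k=1: S(1,0) = 54.8882; S(1,1) = 41.9238
  k=2: S(2,0) = 62.8041; S(2,1) = 47.9700; S(2,2) = 36.6397
  k=3: S(3,0) = 71.8616; S(3,1) = 54.8882; S(3,2) = 41.9238; S(3,3) = 32.0216
  k=4: S(4,0) = 82.2253; S(4,1) = 62.8041; S(4,2) = 47.9700; S(4,3) = 36.6397; S(4,4) = 27.9855
Terminal payoffs V(N, i) = max(S_T - K, 0):
  V(4,0) = 38.095343; V(4,1) = 18.674058; V(4,2) = 3.840000; V(4,3) = 0.000000; V(4,4) = 0.000000
Backward induction: V(k, i) = exp(-r*dt) * [p * V(k+1, i) + (1-p) * V(k+1, i+1)].
  V(3,0) = exp(-r*dt) * [p*38.095343 + (1-p)*18.674058] = 27.750907
  V(3,1) = exp(-r*dt) * [p*18.674058 + (1-p)*3.840000] = 11.023932
  V(3,2) = exp(-r*dt) * [p*3.840000 + (1-p)*0.000000] = 1.883596
  V(3,3) = exp(-r*dt) * [p*0.000000 + (1-p)*0.000000] = 0.000000
  V(2,0) = exp(-r*dt) * [p*27.750907 + (1-p)*11.023932] = 18.963386
  V(2,1) = exp(-r*dt) * [p*11.023932 + (1-p)*1.883596] = 6.321755
  V(2,2) = exp(-r*dt) * [p*1.883596 + (1-p)*0.000000] = 0.923941
  V(1,0) = exp(-r*dt) * [p*18.963386 + (1-p)*6.321755] = 12.370497
  V(1,1) = exp(-r*dt) * [p*6.321755 + (1-p)*0.923941] = 3.549428
  V(0,0) = exp(-r*dt) * [p*12.370497 + (1-p)*3.549428] = 7.790866

Answer: Price = V(0,0) = 7.7909


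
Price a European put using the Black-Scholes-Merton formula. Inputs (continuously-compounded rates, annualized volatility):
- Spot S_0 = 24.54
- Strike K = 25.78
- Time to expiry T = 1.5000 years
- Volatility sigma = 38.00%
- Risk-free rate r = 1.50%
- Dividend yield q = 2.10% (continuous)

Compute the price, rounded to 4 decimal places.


d1 = (ln(S/K) + (r - q + 0.5*sigma^2) * T) / (sigma * sqrt(T)) = 0.10744545
d2 = d1 - sigma * sqrt(T) = -0.35795760
exp(-rT) = 0.97775124; exp(-qT) = 0.96899096
P = K * exp(-rT) * N(-d2) - S_0 * exp(-qT) * N(-d1)
N(-d1) = 0.45721780; N(-d2) = 0.63981248
P = 25.7800 * 0.97775124 * 0.63981248 - 24.5400 * 0.96899096 * 0.45721780 = 5.2552

Answer: Price = 5.2552


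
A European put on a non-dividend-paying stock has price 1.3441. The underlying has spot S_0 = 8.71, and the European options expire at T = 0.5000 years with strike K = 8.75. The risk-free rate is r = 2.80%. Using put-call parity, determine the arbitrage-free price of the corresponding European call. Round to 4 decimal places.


Answer: Call price = 1.4257

Derivation:
Put-call parity: C - P = S_0 * exp(-qT) - K * exp(-rT).
S_0 * exp(-qT) = 8.7100 * 1.00000000 = 8.71000000
K * exp(-rT) = 8.7500 * 0.98609754 = 8.62835351
C = P + S*exp(-qT) - K*exp(-rT)
C = 1.3441 + 8.71000000 - 8.62835351 = 1.4257
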